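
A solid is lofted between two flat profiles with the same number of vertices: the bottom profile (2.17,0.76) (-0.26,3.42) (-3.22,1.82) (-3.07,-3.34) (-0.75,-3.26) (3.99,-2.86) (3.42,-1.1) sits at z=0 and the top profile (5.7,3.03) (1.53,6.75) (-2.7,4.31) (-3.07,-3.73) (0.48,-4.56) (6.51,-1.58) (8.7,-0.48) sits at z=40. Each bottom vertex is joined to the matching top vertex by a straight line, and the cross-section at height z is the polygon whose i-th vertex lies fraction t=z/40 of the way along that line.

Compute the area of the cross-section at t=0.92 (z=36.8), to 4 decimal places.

Area at t=0.92: 78.5022

Cross-section at t=0.92: each vertex is (1-t)·p0[i] + t·p1[i].
  v1: (1-0.92)·(2.17,0.76) + 0.92·(5.7,3.03) = (5.4176,2.8484)
  v2: (1-0.92)·(-0.26,3.42) + 0.92·(1.53,6.75) = (1.3868,6.4836)
  v3: (1-0.92)·(-3.22,1.82) + 0.92·(-2.7,4.31) = (-2.7416,4.1108)
  v4: (1-0.92)·(-3.07,-3.34) + 0.92·(-3.07,-3.73) = (-3.0700,-3.6988)
  v5: (1-0.92)·(-0.75,-3.26) + 0.92·(0.48,-4.56) = (0.3816,-4.4560)
  v6: (1-0.92)·(3.99,-2.86) + 0.92·(6.51,-1.58) = (6.3084,-1.6824)
  v7: (1-0.92)·(3.42,-1.1) + 0.92·(8.7,-0.48) = (8.2776,-0.5296)
Shoelace sum Σ(x_i·y_{i+1} − x_{i+1}·y_i):
  i=1: 5.4176·6.4836 − 1.3868·2.8484 = +31.1754 (running +31.1754)
  i=2: 1.3868·4.1108 − -2.7416·6.4836 = +23.4763 (running +54.6517)
  i=3: -2.7416·-3.6988 − -3.0700·4.1108 = +22.7608 (running +77.4125)
  i=4: -3.0700·-4.4560 − 0.3816·-3.6988 = +15.0914 (running +92.5039)
  i=5: 0.3816·-1.6824 − 6.3084·-4.4560 = +27.4682 (running +119.9721)
  i=6: 6.3084·-0.5296 − 8.2776·-1.6824 = +10.5853 (running +130.5574)
  i=7: 8.2776·2.8484 − 5.4176·-0.5296 = +26.4471 (running +157.0045)
Area = |Σ|/2 = |157.0045|/2 = 78.5022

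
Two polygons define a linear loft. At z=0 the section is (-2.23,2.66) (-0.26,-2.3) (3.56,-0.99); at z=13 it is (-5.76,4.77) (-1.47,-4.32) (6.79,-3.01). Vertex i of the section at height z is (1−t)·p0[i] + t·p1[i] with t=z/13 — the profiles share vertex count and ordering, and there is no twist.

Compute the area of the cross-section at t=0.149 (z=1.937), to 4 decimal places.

Area at t=0.149: 14.0099

Cross-section at t=0.149: each vertex is (1-t)·p0[i] + t·p1[i].
  v1: (1-0.149)·(-2.23,2.66) + 0.149·(-5.76,4.77) = (-2.7560,2.9744)
  v2: (1-0.149)·(-0.26,-2.3) + 0.149·(-1.47,-4.32) = (-0.4403,-2.6010)
  v3: (1-0.149)·(3.56,-0.99) + 0.149·(6.79,-3.01) = (4.0413,-1.2910)
Shoelace sum Σ(x_i·y_{i+1} − x_{i+1}·y_i):
  i=1: -2.7560·-2.6010 − -0.4403·2.9744 = +8.4778 (running +8.4778)
  i=2: -0.4403·-1.2910 − 4.0413·-2.6010 = +11.0797 (running +19.5575)
  i=3: 4.0413·2.9744 − -2.7560·-1.2910 = +8.4624 (running +28.0199)
Area = |Σ|/2 = |28.0199|/2 = 14.0099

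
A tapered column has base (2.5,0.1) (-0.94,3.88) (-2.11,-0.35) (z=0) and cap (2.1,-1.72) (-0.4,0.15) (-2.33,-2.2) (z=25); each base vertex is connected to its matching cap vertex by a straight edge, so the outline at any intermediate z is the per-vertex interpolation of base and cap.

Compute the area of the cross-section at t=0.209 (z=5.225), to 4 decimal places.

Cross-section at t=0.209: each vertex is (1-t)·p0[i] + t·p1[i].
  v1: (1-0.209)·(2.5,0.1) + 0.209·(2.1,-1.72) = (2.4164,-0.2804)
  v2: (1-0.209)·(-0.94,3.88) + 0.209·(-0.4,0.15) = (-0.8271,3.1004)
  v3: (1-0.209)·(-2.11,-0.35) + 0.209·(-2.33,-2.2) = (-2.1560,-0.7367)
Shoelace sum Σ(x_i·y_{i+1} − x_{i+1}·y_i):
  i=1: 2.4164·3.1004 − -0.8271·-0.2804 = +7.2600 (running +7.2600)
  i=2: -0.8271·-0.7367 − -2.1560·3.1004 = +7.2938 (running +14.5537)
  i=3: -2.1560·-0.2804 − 2.4164·-0.7367 = +2.3845 (running +16.9383)
Area = |Σ|/2 = |16.9383|/2 = 8.4691

Area at t=0.209: 8.4691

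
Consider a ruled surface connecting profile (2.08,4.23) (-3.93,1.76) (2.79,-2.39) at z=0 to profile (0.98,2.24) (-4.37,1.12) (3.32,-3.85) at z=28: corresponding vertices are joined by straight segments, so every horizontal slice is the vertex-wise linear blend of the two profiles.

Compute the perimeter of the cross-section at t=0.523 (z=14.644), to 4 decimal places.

Perimeter at t=0.523: 21.0212

Cross-section at t=0.523: each vertex is (1-t)·p0[i] + t·p1[i].
  v1: (1-0.523)·(2.08,4.23) + 0.523·(0.98,2.24) = (1.5047,3.1892)
  v2: (1-0.523)·(-3.93,1.76) + 0.523·(-4.37,1.12) = (-4.1601,1.4253)
  v3: (1-0.523)·(2.79,-2.39) + 0.523·(3.32,-3.85) = (3.0672,-3.1536)
Perimeter = Σ |v_{i+1} − v_i|:
  edge 1→2: √(-5.6648² + -1.7640²) = 5.9331 (running 5.9331)
  edge 2→3: √(7.2273² + -4.5789²) = 8.5557 (running 14.4888)
  edge 3→1: √(-1.5625² + 6.3428²) = 6.5324 (running 21.0212)
Perimeter = 21.0212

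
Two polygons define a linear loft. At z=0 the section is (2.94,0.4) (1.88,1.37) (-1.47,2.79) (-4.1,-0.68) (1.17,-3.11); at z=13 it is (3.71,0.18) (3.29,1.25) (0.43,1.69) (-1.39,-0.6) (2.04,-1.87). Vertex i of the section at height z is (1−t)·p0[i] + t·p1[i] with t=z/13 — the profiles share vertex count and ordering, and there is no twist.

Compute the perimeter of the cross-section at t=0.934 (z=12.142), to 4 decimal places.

Cross-section at t=0.934: each vertex is (1-t)·p0[i] + t·p1[i].
  v1: (1-0.934)·(2.94,0.4) + 0.934·(3.71,0.18) = (3.6592,0.1945)
  v2: (1-0.934)·(1.88,1.37) + 0.934·(3.29,1.25) = (3.1969,1.2579)
  v3: (1-0.934)·(-1.47,2.79) + 0.934·(0.43,1.69) = (0.3046,1.7626)
  v4: (1-0.934)·(-4.1,-0.68) + 0.934·(-1.39,-0.6) = (-1.5689,-0.6053)
  v5: (1-0.934)·(1.17,-3.11) + 0.934·(2.04,-1.87) = (1.9826,-1.9518)
Perimeter = Σ |v_{i+1} − v_i|:
  edge 1→2: √(-0.4622² + 1.0634²) = 1.1595 (running 1.1595)
  edge 2→3: √(-2.8923² + 0.5047²) = 2.9360 (running 4.0956)
  edge 3→4: √(-1.8735² + -2.3679²) = 3.0194 (running 7.1149)
  edge 4→5: √(3.5514² + -1.3466²) = 3.7982 (running 10.9131)
  edge 5→1: √(1.6766² + 2.1464²) = 2.7236 (running 13.6367)
Perimeter = 13.6367

Perimeter at t=0.934: 13.6367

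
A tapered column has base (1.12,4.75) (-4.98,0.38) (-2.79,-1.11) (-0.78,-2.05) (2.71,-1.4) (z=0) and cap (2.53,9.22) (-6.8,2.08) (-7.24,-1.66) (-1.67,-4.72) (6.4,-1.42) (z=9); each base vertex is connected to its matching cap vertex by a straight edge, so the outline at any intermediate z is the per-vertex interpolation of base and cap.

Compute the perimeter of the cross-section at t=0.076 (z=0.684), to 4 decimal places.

Perimeter at t=0.076: 23.6085

Cross-section at t=0.076: each vertex is (1-t)·p0[i] + t·p1[i].
  v1: (1-0.076)·(1.12,4.75) + 0.076·(2.53,9.22) = (1.2272,5.0897)
  v2: (1-0.076)·(-4.98,0.38) + 0.076·(-6.8,2.08) = (-5.1183,0.5092)
  v3: (1-0.076)·(-2.79,-1.11) + 0.076·(-7.24,-1.66) = (-3.1282,-1.1518)
  v4: (1-0.076)·(-0.78,-2.05) + 0.076·(-1.67,-4.72) = (-0.8476,-2.2529)
  v5: (1-0.076)·(2.71,-1.4) + 0.076·(6.4,-1.42) = (2.9904,-1.4015)
Perimeter = Σ |v_{i+1} − v_i|:
  edge 1→2: √(-6.3455² + -4.5805²) = 7.8260 (running 7.8260)
  edge 2→3: √(1.9901² + -1.6610²) = 2.5922 (running 10.4182)
  edge 3→4: √(2.2806² + -1.1011²) = 2.5325 (running 12.9507)
  edge 4→5: √(3.8381² + 0.8514²) = 3.9314 (running 16.8821)
  edge 5→1: √(-1.7633² + 6.4912²) = 6.7265 (running 23.6085)
Perimeter = 23.6085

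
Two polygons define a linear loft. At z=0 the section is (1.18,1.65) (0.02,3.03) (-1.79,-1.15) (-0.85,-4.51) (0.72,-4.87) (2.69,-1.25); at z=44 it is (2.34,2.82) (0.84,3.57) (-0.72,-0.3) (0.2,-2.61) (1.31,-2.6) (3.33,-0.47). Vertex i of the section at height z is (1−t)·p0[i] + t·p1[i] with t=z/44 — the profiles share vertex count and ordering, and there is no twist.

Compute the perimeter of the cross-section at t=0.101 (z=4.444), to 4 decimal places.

Perimeter at t=0.101: 18.5107

Cross-section at t=0.101: each vertex is (1-t)·p0[i] + t·p1[i].
  v1: (1-0.101)·(1.18,1.65) + 0.101·(2.34,2.82) = (1.2972,1.7682)
  v2: (1-0.101)·(0.02,3.03) + 0.101·(0.84,3.57) = (0.1028,3.0845)
  v3: (1-0.101)·(-1.79,-1.15) + 0.101·(-0.72,-0.3) = (-1.6819,-1.0641)
  v4: (1-0.101)·(-0.85,-4.51) + 0.101·(0.2,-2.61) = (-0.7440,-4.3181)
  v5: (1-0.101)·(0.72,-4.87) + 0.101·(1.31,-2.6) = (0.7796,-4.6407)
  v6: (1-0.101)·(2.69,-1.25) + 0.101·(3.33,-0.47) = (2.7546,-1.1712)
Perimeter = Σ |v_{i+1} − v_i|:
  edge 1→2: √(-1.1943² + 1.3164²) = 1.7774 (running 1.7774)
  edge 2→3: √(-1.7847² + -4.1487²) = 4.5163 (running 6.2937)
  edge 3→4: √(0.9380² + -3.2539²) = 3.3864 (running 9.6802)
  edge 4→5: √(1.5235² + -0.3226²) = 1.5573 (running 11.2375)
  edge 5→6: √(1.9751² + 3.4695²) = 3.9923 (running 15.2298)
  edge 6→1: √(-1.4575² + 2.9394²) = 3.2809 (running 18.5107)
Perimeter = 18.5107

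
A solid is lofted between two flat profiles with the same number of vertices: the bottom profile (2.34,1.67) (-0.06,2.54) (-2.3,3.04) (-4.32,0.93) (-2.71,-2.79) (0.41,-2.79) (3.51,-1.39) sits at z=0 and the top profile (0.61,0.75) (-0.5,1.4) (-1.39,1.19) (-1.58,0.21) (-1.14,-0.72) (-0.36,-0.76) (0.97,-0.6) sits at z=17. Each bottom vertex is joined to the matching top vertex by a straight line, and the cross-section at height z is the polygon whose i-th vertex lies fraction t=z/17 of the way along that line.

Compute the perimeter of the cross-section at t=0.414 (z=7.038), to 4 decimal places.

Perimeter at t=0.414: 15.7629

Cross-section at t=0.414: each vertex is (1-t)·p0[i] + t·p1[i].
  v1: (1-0.414)·(2.34,1.67) + 0.414·(0.61,0.75) = (1.6238,1.2891)
  v2: (1-0.414)·(-0.06,2.54) + 0.414·(-0.5,1.4) = (-0.2422,2.0680)
  v3: (1-0.414)·(-2.3,3.04) + 0.414·(-1.39,1.19) = (-1.9233,2.2741)
  v4: (1-0.414)·(-4.32,0.93) + 0.414·(-1.58,0.21) = (-3.1856,0.6319)
  v5: (1-0.414)·(-2.71,-2.79) + 0.414·(-1.14,-0.72) = (-2.0600,-1.9330)
  v6: (1-0.414)·(0.41,-2.79) + 0.414·(-0.36,-0.76) = (0.0912,-1.9496)
  v7: (1-0.414)·(3.51,-1.39) + 0.414·(0.97,-0.6) = (2.4584,-1.0629)
Perimeter = Σ |v_{i+1} − v_i|:
  edge 1→2: √(-1.8659² + 0.7789²) = 2.0220 (running 2.0220)
  edge 2→3: √(-1.6811² + 0.2061²) = 1.6937 (running 3.7157)
  edge 3→4: √(-1.2624² + -1.6422²) = 2.0713 (running 5.7870)
  edge 4→5: √(1.1256² + -2.5649²) = 2.8011 (running 8.5881)
  edge 5→6: √(2.1512² + -0.0166²) = 2.1513 (running 10.7394)
  edge 6→7: √(2.3672² + 0.8866²) = 2.5278 (running 13.2672)
  edge 7→1: √(-0.8347² + 2.3521²) = 2.4958 (running 15.7629)
Perimeter = 15.7629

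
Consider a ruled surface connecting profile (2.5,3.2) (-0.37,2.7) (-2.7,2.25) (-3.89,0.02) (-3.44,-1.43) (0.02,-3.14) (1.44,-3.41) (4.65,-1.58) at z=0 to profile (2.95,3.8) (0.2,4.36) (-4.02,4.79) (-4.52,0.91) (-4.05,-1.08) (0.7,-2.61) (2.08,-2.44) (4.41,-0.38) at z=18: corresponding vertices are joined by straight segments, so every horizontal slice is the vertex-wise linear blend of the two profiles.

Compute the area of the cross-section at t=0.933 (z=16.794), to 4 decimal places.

Cross-section at t=0.933: each vertex is (1-t)·p0[i] + t·p1[i].
  v1: (1-0.933)·(2.5,3.2) + 0.933·(2.95,3.8) = (2.9199,3.7598)
  v2: (1-0.933)·(-0.37,2.7) + 0.933·(0.2,4.36) = (0.1618,4.2488)
  v3: (1-0.933)·(-2.7,2.25) + 0.933·(-4.02,4.79) = (-3.9316,4.6198)
  v4: (1-0.933)·(-3.89,0.02) + 0.933·(-4.52,0.91) = (-4.4778,0.8504)
  v5: (1-0.933)·(-3.44,-1.43) + 0.933·(-4.05,-1.08) = (-4.0091,-1.1035)
  v6: (1-0.933)·(0.02,-3.14) + 0.933·(0.7,-2.61) = (0.6544,-2.6455)
  v7: (1-0.933)·(1.44,-3.41) + 0.933·(2.08,-2.44) = (2.0371,-2.5050)
  v8: (1-0.933)·(4.65,-1.58) + 0.933·(4.41,-0.38) = (4.4261,-0.4604)
Shoelace sum Σ(x_i·y_{i+1} − x_{i+1}·y_i):
  i=1: 2.9199·4.2488 − 0.1618·3.7598 = +11.7974 (running +11.7974)
  i=2: 0.1618·4.6198 − -3.9316·4.2488 = +17.4519 (running +29.2493)
  i=3: -3.9316·0.8504 − -4.4778·4.6198 = +17.3433 (running +46.5926)
  i=4: -4.4778·-1.1035 − -4.0091·0.8504 = +8.3503 (running +54.9429)
  i=5: -4.0091·-2.6455 − 0.6544·-1.1035 = +11.3283 (running +66.2712)
  i=6: 0.6544·-2.5050 − 2.0371·-2.6455 = +3.7499 (running +70.0210)
  i=7: 2.0371·-0.4604 − 4.4261·-2.5050 = +10.1494 (running +80.1704)
  i=8: 4.4261·3.7598 − 2.9199·-0.4604 = +17.9855 (running +98.1559)
Area = |Σ|/2 = |98.1559|/2 = 49.0780

Area at t=0.933: 49.0780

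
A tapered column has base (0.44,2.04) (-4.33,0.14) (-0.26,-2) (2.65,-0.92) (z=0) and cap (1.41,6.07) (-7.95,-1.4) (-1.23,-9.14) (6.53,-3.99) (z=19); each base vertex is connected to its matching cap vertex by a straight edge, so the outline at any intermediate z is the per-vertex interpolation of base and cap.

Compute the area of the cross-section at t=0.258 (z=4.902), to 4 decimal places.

Area at t=0.258: 31.7274

Cross-section at t=0.258: each vertex is (1-t)·p0[i] + t·p1[i].
  v1: (1-0.258)·(0.44,2.04) + 0.258·(1.41,6.07) = (0.6903,3.0797)
  v2: (1-0.258)·(-4.33,0.14) + 0.258·(-7.95,-1.4) = (-5.2640,-0.2573)
  v3: (1-0.258)·(-0.26,-2) + 0.258·(-1.23,-9.14) = (-0.5103,-3.8421)
  v4: (1-0.258)·(2.65,-0.92) + 0.258·(6.53,-3.99) = (3.6510,-1.7121)
Shoelace sum Σ(x_i·y_{i+1} − x_{i+1}·y_i):
  i=1: 0.6903·-0.2573 − -5.2640·3.0797 = +16.0340 (running +16.0340)
  i=2: -5.2640·-3.8421 − -0.5103·-0.2573 = +20.0935 (running +36.1275)
  i=3: -0.5103·-1.7121 − 3.6510·-3.8421 = +14.9013 (running +51.0288)
  i=4: 3.6510·3.0797 − 0.6903·-1.7121 = +12.4260 (running +63.4548)
Area = |Σ|/2 = |63.4548|/2 = 31.7274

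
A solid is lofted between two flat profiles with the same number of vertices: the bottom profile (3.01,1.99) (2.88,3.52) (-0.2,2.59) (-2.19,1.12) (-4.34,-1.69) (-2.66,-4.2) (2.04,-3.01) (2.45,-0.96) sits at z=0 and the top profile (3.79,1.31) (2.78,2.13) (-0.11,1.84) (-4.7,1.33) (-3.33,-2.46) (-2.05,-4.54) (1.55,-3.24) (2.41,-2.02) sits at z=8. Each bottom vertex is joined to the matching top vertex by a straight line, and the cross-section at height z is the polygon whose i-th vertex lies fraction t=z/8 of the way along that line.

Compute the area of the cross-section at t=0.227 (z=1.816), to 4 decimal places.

Cross-section at t=0.227: each vertex is (1-t)·p0[i] + t·p1[i].
  v1: (1-0.227)·(3.01,1.99) + 0.227·(3.79,1.31) = (3.1871,1.8356)
  v2: (1-0.227)·(2.88,3.52) + 0.227·(2.78,2.13) = (2.8573,3.2045)
  v3: (1-0.227)·(-0.2,2.59) + 0.227·(-0.11,1.84) = (-0.1796,2.4197)
  v4: (1-0.227)·(-2.19,1.12) + 0.227·(-4.7,1.33) = (-2.7598,1.1677)
  v5: (1-0.227)·(-4.34,-1.69) + 0.227·(-3.33,-2.46) = (-4.1107,-1.8648)
  v6: (1-0.227)·(-2.66,-4.2) + 0.227·(-2.05,-4.54) = (-2.5215,-4.2772)
  v7: (1-0.227)·(2.04,-3.01) + 0.227·(1.55,-3.24) = (1.9288,-3.0622)
  v8: (1-0.227)·(2.45,-0.96) + 0.227·(2.41,-2.02) = (2.4409,-1.2006)
Shoelace sum Σ(x_i·y_{i+1} − x_{i+1}·y_i):
  i=1: 3.1871·3.2045 − 2.8573·1.8356 = +4.9679 (running +4.9679)
  i=2: 2.8573·2.4197 − -0.1796·3.2045 = +7.4894 (running +12.4572)
  i=3: -0.1796·1.1677 − -2.7598·2.4197 = +6.4683 (running +18.9255)
  i=4: -2.7598·-1.8648 − -4.1107·1.1677 = +9.9464 (running +28.8719)
  i=5: -4.1107·-4.2772 − -2.5215·-1.8648 = +12.8802 (running +41.7521)
  i=6: -2.5215·-3.0622 − 1.9288·-4.2772 = +15.9712 (running +57.7232)
  i=7: 1.9288·-1.2006 − 2.4409·-3.0622 = +5.1589 (running +62.8821)
  i=8: 2.4409·1.8356 − 3.1871·-1.2006 = +8.3071 (running +71.1892)
Area = |Σ|/2 = |71.1892|/2 = 35.5946

Area at t=0.227: 35.5946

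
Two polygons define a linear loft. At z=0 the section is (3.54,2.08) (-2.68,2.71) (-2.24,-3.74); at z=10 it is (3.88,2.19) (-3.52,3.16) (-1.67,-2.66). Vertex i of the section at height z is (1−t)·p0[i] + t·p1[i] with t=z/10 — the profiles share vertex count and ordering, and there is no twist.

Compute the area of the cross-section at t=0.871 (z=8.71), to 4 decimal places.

Cross-section at t=0.871: each vertex is (1-t)·p0[i] + t·p1[i].
  v1: (1-0.871)·(3.54,2.08) + 0.871·(3.88,2.19) = (3.8361,2.1758)
  v2: (1-0.871)·(-2.68,2.71) + 0.871·(-3.52,3.16) = (-3.4116,3.1019)
  v3: (1-0.871)·(-2.24,-3.74) + 0.871·(-1.67,-2.66) = (-1.7435,-2.7993)
Shoelace sum Σ(x_i·y_{i+1} − x_{i+1}·y_i):
  i=1: 3.8361·3.1019 − -3.4116·2.1758 = +19.3226 (running +19.3226)
  i=2: -3.4116·-2.7993 − -1.7435·3.1019 = +14.9586 (running +34.2812)
  i=3: -1.7435·2.1758 − 3.8361·-2.7993 = +6.9450 (running +41.2262)
Area = |Σ|/2 = |41.2262|/2 = 20.6131

Area at t=0.871: 20.6131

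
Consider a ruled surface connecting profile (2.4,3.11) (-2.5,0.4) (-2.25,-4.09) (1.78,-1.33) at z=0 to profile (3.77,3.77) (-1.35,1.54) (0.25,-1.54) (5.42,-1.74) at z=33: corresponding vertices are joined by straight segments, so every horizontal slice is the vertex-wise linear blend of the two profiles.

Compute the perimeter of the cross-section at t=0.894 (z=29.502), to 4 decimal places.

Perimeter at t=0.894: 19.7547

Cross-section at t=0.894: each vertex is (1-t)·p0[i] + t·p1[i].
  v1: (1-0.894)·(2.4,3.11) + 0.894·(3.77,3.77) = (3.6248,3.7000)
  v2: (1-0.894)·(-2.5,0.4) + 0.894·(-1.35,1.54) = (-1.4719,1.4192)
  v3: (1-0.894)·(-2.25,-4.09) + 0.894·(0.25,-1.54) = (-0.0150,-1.8103)
  v4: (1-0.894)·(1.78,-1.33) + 0.894·(5.42,-1.74) = (5.0342,-1.6965)
Perimeter = Σ |v_{i+1} − v_i|:
  edge 1→2: √(-5.0967² + -2.2809²) = 5.5838 (running 5.5838)
  edge 2→3: √(1.4569² + -3.2295²) = 3.5429 (running 9.1267)
  edge 3→4: √(5.0492² + 0.1138²) = 5.0504 (running 14.1771)
  edge 4→1: √(-1.4094² + 5.3966²) = 5.5776 (running 19.7547)
Perimeter = 19.7547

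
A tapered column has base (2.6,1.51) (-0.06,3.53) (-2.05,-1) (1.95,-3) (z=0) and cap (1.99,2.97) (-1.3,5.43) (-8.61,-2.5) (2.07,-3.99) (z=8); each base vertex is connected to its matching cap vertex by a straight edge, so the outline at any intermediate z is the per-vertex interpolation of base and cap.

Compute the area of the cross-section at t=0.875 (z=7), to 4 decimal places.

Cross-section at t=0.875: each vertex is (1-t)·p0[i] + t·p1[i].
  v1: (1-0.875)·(2.6,1.51) + 0.875·(1.99,2.97) = (2.0663,2.7875)
  v2: (1-0.875)·(-0.06,3.53) + 0.875·(-1.3,5.43) = (-1.1450,5.1925)
  v3: (1-0.875)·(-2.05,-1) + 0.875·(-8.61,-2.5) = (-7.7900,-2.3125)
  v4: (1-0.875)·(1.95,-3) + 0.875·(2.07,-3.99) = (2.0550,-3.8662)
Shoelace sum Σ(x_i·y_{i+1} − x_{i+1}·y_i):
  i=1: 2.0663·5.1925 − -1.1450·2.7875 = +13.9207 (running +13.9207)
  i=2: -1.1450·-2.3125 − -7.7900·5.1925 = +43.0974 (running +57.0181)
  i=3: -7.7900·-3.8662 − 2.0550·-2.3125 = +34.8703 (running +91.8884)
  i=4: 2.0550·2.7875 − 2.0663·-3.8662 = +13.7170 (running +105.6053)
Area = |Σ|/2 = |105.6053|/2 = 52.8027

Area at t=0.875: 52.8027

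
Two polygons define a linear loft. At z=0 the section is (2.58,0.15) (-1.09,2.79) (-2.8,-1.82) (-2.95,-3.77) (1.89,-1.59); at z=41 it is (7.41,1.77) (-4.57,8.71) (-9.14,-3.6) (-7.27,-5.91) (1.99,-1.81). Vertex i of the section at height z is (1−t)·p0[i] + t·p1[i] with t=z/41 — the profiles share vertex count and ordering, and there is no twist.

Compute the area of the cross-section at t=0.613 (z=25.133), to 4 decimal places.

Cross-section at t=0.613: each vertex is (1-t)·p0[i] + t·p1[i].
  v1: (1-0.613)·(2.58,0.15) + 0.613·(7.41,1.77) = (5.5408,1.1431)
  v2: (1-0.613)·(-1.09,2.79) + 0.613·(-4.57,8.71) = (-3.2232,6.4190)
  v3: (1-0.613)·(-2.8,-1.82) + 0.613·(-9.14,-3.6) = (-6.6864,-2.9111)
  v4: (1-0.613)·(-2.95,-3.77) + 0.613·(-7.27,-5.91) = (-5.5982,-5.0818)
  v5: (1-0.613)·(1.89,-1.59) + 0.613·(1.99,-1.81) = (1.9513,-1.7249)
Shoelace sum Σ(x_i·y_{i+1} − x_{i+1}·y_i):
  i=1: 5.5408·6.4190 − -3.2232·1.1431 = +39.2505 (running +39.2505)
  i=2: -3.2232·-2.9111 − -6.6864·6.4190 = +52.3032 (running +91.5536)
  i=3: -6.6864·-5.0818 − -5.5982·-2.9111 = +17.6822 (running +109.2358)
  i=4: -5.5982·-1.7249 − 1.9513·-5.0818 = +19.5722 (running +128.8080)
  i=5: 1.9513·1.1431 − 5.5408·-1.7249 = +11.7875 (running +140.5955)
Area = |Σ|/2 = |140.5955|/2 = 70.2978

Area at t=0.613: 70.2978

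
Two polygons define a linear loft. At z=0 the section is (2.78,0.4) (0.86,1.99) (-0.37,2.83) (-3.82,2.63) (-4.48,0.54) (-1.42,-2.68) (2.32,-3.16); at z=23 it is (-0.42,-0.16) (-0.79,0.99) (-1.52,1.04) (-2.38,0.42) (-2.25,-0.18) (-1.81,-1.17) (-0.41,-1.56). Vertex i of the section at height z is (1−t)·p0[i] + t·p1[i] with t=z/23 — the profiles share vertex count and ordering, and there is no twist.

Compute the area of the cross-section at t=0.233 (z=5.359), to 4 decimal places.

Area at t=0.233: 21.9456

Cross-section at t=0.233: each vertex is (1-t)·p0[i] + t·p1[i].
  v1: (1-0.233)·(2.78,0.4) + 0.233·(-0.42,-0.16) = (2.0344,0.2695)
  v2: (1-0.233)·(0.86,1.99) + 0.233·(-0.79,0.99) = (0.4755,1.7570)
  v3: (1-0.233)·(-0.37,2.83) + 0.233·(-1.52,1.04) = (-0.6380,2.4129)
  v4: (1-0.233)·(-3.82,2.63) + 0.233·(-2.38,0.42) = (-3.4845,2.1151)
  v5: (1-0.233)·(-4.48,0.54) + 0.233·(-2.25,-0.18) = (-3.9604,0.3722)
  v6: (1-0.233)·(-1.42,-2.68) + 0.233·(-1.81,-1.17) = (-1.5109,-2.3282)
  v7: (1-0.233)·(2.32,-3.16) + 0.233·(-0.41,-1.56) = (1.6839,-2.7872)
Shoelace sum Σ(x_i·y_{i+1} − x_{i+1}·y_i):
  i=1: 2.0344·1.7570 − 0.4755·0.2695 = +3.4463 (running +3.4463)
  i=2: 0.4755·2.4129 − -0.6380·1.7570 = +2.2683 (running +5.7146)
  i=3: -0.6380·2.1151 − -3.4845·2.4129 = +7.0585 (running +12.7731)
  i=4: -3.4845·0.3722 − -3.9604·2.1151 = +7.0795 (running +19.8526)
  i=5: -3.9604·-2.3282 − -1.5109·0.3722 = +9.7829 (running +29.6355)
  i=6: -1.5109·-2.7872 − 1.6839·-2.3282 = +8.1315 (running +37.7670)
  i=7: 1.6839·0.2695 − 2.0344·-2.7872 = +6.1241 (running +43.8912)
Area = |Σ|/2 = |43.8912|/2 = 21.9456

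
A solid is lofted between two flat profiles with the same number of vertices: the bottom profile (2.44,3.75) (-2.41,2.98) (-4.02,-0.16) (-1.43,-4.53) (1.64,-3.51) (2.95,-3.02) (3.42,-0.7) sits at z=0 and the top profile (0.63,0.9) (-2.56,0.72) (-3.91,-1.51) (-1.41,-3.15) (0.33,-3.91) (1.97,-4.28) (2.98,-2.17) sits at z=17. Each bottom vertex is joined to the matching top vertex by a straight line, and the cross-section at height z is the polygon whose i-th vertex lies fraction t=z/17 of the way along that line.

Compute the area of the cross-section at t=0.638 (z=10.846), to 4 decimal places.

Area at t=0.638: 29.3670

Cross-section at t=0.638: each vertex is (1-t)·p0[i] + t·p1[i].
  v1: (1-0.638)·(2.44,3.75) + 0.638·(0.63,0.9) = (1.2852,1.9317)
  v2: (1-0.638)·(-2.41,2.98) + 0.638·(-2.56,0.72) = (-2.5057,1.5381)
  v3: (1-0.638)·(-4.02,-0.16) + 0.638·(-3.91,-1.51) = (-3.9498,-1.0213)
  v4: (1-0.638)·(-1.43,-4.53) + 0.638·(-1.41,-3.15) = (-1.4172,-3.6496)
  v5: (1-0.638)·(1.64,-3.51) + 0.638·(0.33,-3.91) = (0.8042,-3.7652)
  v6: (1-0.638)·(2.95,-3.02) + 0.638·(1.97,-4.28) = (2.3248,-3.8239)
  v7: (1-0.638)·(3.42,-0.7) + 0.638·(2.98,-2.17) = (3.1393,-1.6379)
Shoelace sum Σ(x_i·y_{i+1} − x_{i+1}·y_i):
  i=1: 1.2852·1.5381 − -2.5057·1.9317 = +6.8171 (running +6.8171)
  i=2: -2.5057·-1.0213 − -3.9498·1.5381 = +8.6344 (running +15.4515)
  i=3: -3.9498·-3.6496 − -1.4172·-1.0213 = +12.9677 (running +28.4191)
  i=4: -1.4172·-3.7652 − 0.8042·-3.6496 = +8.2712 (running +36.6904)
  i=5: 0.8042·-3.8239 − 2.3248·-3.7652 = +5.6779 (running +42.3683)
  i=6: 2.3248·-1.6379 − 3.1393·-3.8239 = +8.1966 (running +50.5649)
  i=7: 3.1393·1.9317 − 1.2852·-1.6379 = +8.1692 (running +58.7341)
Area = |Σ|/2 = |58.7341|/2 = 29.3670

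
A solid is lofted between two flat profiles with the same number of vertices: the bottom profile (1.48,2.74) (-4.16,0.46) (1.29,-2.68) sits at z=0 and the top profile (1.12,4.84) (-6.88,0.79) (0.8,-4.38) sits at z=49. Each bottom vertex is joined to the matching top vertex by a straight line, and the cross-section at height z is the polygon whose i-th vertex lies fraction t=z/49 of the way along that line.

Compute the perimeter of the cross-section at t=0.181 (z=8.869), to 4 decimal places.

Perimeter at t=0.181: 19.5365

Cross-section at t=0.181: each vertex is (1-t)·p0[i] + t·p1[i].
  v1: (1-0.181)·(1.48,2.74) + 0.181·(1.12,4.84) = (1.4148,3.1201)
  v2: (1-0.181)·(-4.16,0.46) + 0.181·(-6.88,0.79) = (-4.6523,0.5197)
  v3: (1-0.181)·(1.29,-2.68) + 0.181·(0.8,-4.38) = (1.2013,-2.9877)
Perimeter = Σ |v_{i+1} − v_i|:
  edge 1→2: √(-6.0672² + -2.6004²) = 6.6009 (running 6.6009)
  edge 2→3: √(5.8536² + -3.5074²) = 6.8240 (running 13.4249)
  edge 3→1: √(0.2135² + 6.1078²) = 6.1115 (running 19.5365)
Perimeter = 19.5365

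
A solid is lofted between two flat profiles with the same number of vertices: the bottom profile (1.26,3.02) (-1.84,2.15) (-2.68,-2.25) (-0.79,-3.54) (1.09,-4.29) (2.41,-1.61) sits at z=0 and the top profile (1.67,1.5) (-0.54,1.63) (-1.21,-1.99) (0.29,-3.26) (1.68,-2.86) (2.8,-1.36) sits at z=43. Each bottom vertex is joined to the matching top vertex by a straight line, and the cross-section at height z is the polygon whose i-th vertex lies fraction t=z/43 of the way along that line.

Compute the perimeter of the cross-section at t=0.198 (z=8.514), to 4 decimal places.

Cross-section at t=0.198: each vertex is (1-t)·p0[i] + t·p1[i].
  v1: (1-0.198)·(1.26,3.02) + 0.198·(1.67,1.5) = (1.3412,2.7190)
  v2: (1-0.198)·(-1.84,2.15) + 0.198·(-0.54,1.63) = (-1.5826,2.0470)
  v3: (1-0.198)·(-2.68,-2.25) + 0.198·(-1.21,-1.99) = (-2.3889,-2.1985)
  v4: (1-0.198)·(-0.79,-3.54) + 0.198·(0.29,-3.26) = (-0.5762,-3.4846)
  v5: (1-0.198)·(1.09,-4.29) + 0.198·(1.68,-2.86) = (1.2068,-4.0069)
  v6: (1-0.198)·(2.41,-1.61) + 0.198·(2.8,-1.36) = (2.4872,-1.5605)
Perimeter = Σ |v_{i+1} − v_i|:
  edge 1→2: √(-2.9238² + -0.6720²) = 3.0000 (running 3.0000)
  edge 2→3: √(-0.8063² + -4.2456²) = 4.3215 (running 7.3215)
  edge 3→4: √(1.8128² + -1.2860²) = 2.2226 (running 9.5441)
  edge 4→5: √(1.7830² + -0.5223²) = 1.8579 (running 11.4020)
  edge 5→6: √(1.2804² + 2.4464²) = 2.7612 (running 14.1632)
  edge 6→1: √(-1.1460² + 4.2795²) = 4.4303 (running 18.5935)
Perimeter = 18.5935

Perimeter at t=0.198: 18.5935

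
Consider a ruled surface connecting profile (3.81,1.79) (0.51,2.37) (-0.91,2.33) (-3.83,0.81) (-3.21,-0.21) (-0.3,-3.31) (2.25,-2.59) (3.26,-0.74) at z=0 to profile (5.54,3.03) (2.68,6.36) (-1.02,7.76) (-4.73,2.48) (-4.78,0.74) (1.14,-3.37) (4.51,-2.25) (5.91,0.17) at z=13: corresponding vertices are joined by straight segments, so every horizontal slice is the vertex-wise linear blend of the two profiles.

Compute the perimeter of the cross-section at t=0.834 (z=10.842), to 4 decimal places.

Cross-section at t=0.834: each vertex is (1-t)·p0[i] + t·p1[i].
  v1: (1-0.834)·(3.81,1.79) + 0.834·(5.54,3.03) = (5.2528,2.8242)
  v2: (1-0.834)·(0.51,2.37) + 0.834·(2.68,6.36) = (2.3198,5.6977)
  v3: (1-0.834)·(-0.91,2.33) + 0.834·(-1.02,7.76) = (-1.0017,6.8586)
  v4: (1-0.834)·(-3.83,0.81) + 0.834·(-4.73,2.48) = (-4.5806,2.2028)
  v5: (1-0.834)·(-3.21,-0.21) + 0.834·(-4.78,0.74) = (-4.5194,0.5823)
  v6: (1-0.834)·(-0.3,-3.31) + 0.834·(1.14,-3.37) = (0.9010,-3.3600)
  v7: (1-0.834)·(2.25,-2.59) + 0.834·(4.51,-2.25) = (4.1348,-2.3064)
  v8: (1-0.834)·(3.26,-0.74) + 0.834·(5.91,0.17) = (5.4701,0.0189)
Perimeter = Σ |v_{i+1} − v_i|:
  edge 1→2: √(-2.9330² + 2.8735²) = 4.1061 (running 4.1061)
  edge 2→3: √(-3.3215² + 1.1610²) = 3.5186 (running 7.6246)
  edge 3→4: √(-3.5789² + -4.6558²) = 5.8724 (running 13.4970)
  edge 4→5: √(0.0612² + -1.6205²) = 1.6216 (running 15.1187)
  edge 5→6: √(5.4203² + -3.9423²) = 6.7024 (running 21.8211)
  edge 6→7: √(3.2339² + 1.0536²) = 3.4012 (running 25.2222)
  edge 7→8: √(1.3353² + 2.3254²) = 2.6815 (running 27.9037)
  edge 8→1: √(-0.2173² + 2.8052²) = 2.8136 (running 30.7173)
Perimeter = 30.7173

Perimeter at t=0.834: 30.7173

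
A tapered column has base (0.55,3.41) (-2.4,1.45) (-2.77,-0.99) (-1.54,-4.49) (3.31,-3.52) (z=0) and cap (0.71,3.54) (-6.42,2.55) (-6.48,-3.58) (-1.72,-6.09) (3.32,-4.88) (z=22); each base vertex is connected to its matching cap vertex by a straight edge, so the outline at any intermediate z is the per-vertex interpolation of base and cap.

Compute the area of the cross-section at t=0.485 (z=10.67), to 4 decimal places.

Area at t=0.485: 46.9926

Cross-section at t=0.485: each vertex is (1-t)·p0[i] + t·p1[i].
  v1: (1-0.485)·(0.55,3.41) + 0.485·(0.71,3.54) = (0.6276,3.4730)
  v2: (1-0.485)·(-2.4,1.45) + 0.485·(-6.42,2.55) = (-4.3497,1.9835)
  v3: (1-0.485)·(-2.77,-0.99) + 0.485·(-6.48,-3.58) = (-4.5694,-2.2462)
  v4: (1-0.485)·(-1.54,-4.49) + 0.485·(-1.72,-6.09) = (-1.6273,-5.2660)
  v5: (1-0.485)·(3.31,-3.52) + 0.485·(3.32,-4.88) = (3.3148,-4.1796)
Shoelace sum Σ(x_i·y_{i+1} − x_{i+1}·y_i):
  i=1: 0.6276·1.9835 − -4.3497·3.4730 = +16.3516 (running +16.3516)
  i=2: -4.3497·-2.2462 − -4.5694·1.9835 = +18.8334 (running +35.1850)
  i=3: -4.5694·-5.2660 − -1.6273·-2.2462 = +20.4070 (running +55.5920)
  i=4: -1.6273·-4.1796 − 3.3148·-5.2660 = +24.2575 (running +79.8495)
  i=5: 3.3148·3.4730 − 0.6276·-4.1796 = +14.1358 (running +93.9852)
Area = |Σ|/2 = |93.9852|/2 = 46.9926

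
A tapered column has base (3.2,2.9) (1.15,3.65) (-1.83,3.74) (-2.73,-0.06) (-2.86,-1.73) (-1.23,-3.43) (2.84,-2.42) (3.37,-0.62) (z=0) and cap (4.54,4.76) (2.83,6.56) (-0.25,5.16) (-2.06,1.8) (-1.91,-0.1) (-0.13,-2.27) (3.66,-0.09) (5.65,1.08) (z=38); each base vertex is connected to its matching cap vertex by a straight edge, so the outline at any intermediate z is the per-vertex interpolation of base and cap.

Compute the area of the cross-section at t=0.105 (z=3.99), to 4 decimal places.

Area at t=0.105: 37.0966

Cross-section at t=0.105: each vertex is (1-t)·p0[i] + t·p1[i].
  v1: (1-0.105)·(3.2,2.9) + 0.105·(4.54,4.76) = (3.3407,3.0953)
  v2: (1-0.105)·(1.15,3.65) + 0.105·(2.83,6.56) = (1.3264,3.9556)
  v3: (1-0.105)·(-1.83,3.74) + 0.105·(-0.25,5.16) = (-1.6641,3.8891)
  v4: (1-0.105)·(-2.73,-0.06) + 0.105·(-2.06,1.8) = (-2.6597,0.1353)
  v5: (1-0.105)·(-2.86,-1.73) + 0.105·(-1.91,-0.1) = (-2.7602,-1.5589)
  v6: (1-0.105)·(-1.23,-3.43) + 0.105·(-0.13,-2.27) = (-1.1145,-3.3082)
  v7: (1-0.105)·(2.84,-2.42) + 0.105·(3.66,-0.09) = (2.9261,-2.1754)
  v8: (1-0.105)·(3.37,-0.62) + 0.105·(5.65,1.08) = (3.6094,-0.4415)
Shoelace sum Σ(x_i·y_{i+1} − x_{i+1}·y_i):
  i=1: 3.3407·3.9556 − 1.3264·3.0953 = +9.1087 (running +9.1087)
  i=2: 1.3264·3.8891 − -1.6641·3.9556 = +11.7409 (running +20.8496)
  i=3: -1.6641·0.1353 − -2.6597·3.8891 = +10.1185 (running +30.9681)
  i=4: -2.6597·-1.5589 − -2.7602·0.1353 = +4.5195 (running +35.4876)
  i=5: -2.7602·-3.3082 − -1.1145·-1.5589 = +7.3941 (running +42.8817)
  i=6: -1.1145·-2.1754 − 2.9261·-3.3082 = +12.1046 (running +54.9863)
  i=7: 2.9261·-0.4415 − 3.6094·-2.1754 = +6.5598 (running +61.5461)
  i=8: 3.6094·3.0953 − 3.3407·-0.4415 = +12.6471 (running +74.1932)
Area = |Σ|/2 = |74.1932|/2 = 37.0966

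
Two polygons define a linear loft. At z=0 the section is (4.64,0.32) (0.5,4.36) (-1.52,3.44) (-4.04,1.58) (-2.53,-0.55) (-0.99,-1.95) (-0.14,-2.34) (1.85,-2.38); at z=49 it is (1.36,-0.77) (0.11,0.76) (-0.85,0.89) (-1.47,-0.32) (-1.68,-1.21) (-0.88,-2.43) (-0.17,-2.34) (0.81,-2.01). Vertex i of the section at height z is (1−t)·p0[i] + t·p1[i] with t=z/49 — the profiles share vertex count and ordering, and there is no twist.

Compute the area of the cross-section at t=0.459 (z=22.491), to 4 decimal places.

Cross-section at t=0.459: each vertex is (1-t)·p0[i] + t·p1[i].
  v1: (1-0.459)·(4.64,0.32) + 0.459·(1.36,-0.77) = (3.1345,-0.1803)
  v2: (1-0.459)·(0.5,4.36) + 0.459·(0.11,0.76) = (0.3210,2.7076)
  v3: (1-0.459)·(-1.52,3.44) + 0.459·(-0.85,0.89) = (-1.2125,2.2695)
  v4: (1-0.459)·(-4.04,1.58) + 0.459·(-1.47,-0.32) = (-2.8604,0.7079)
  v5: (1-0.459)·(-2.53,-0.55) + 0.459·(-1.68,-1.21) = (-2.1399,-0.8529)
  v6: (1-0.459)·(-0.99,-1.95) + 0.459·(-0.88,-2.43) = (-0.9395,-2.1703)
  v7: (1-0.459)·(-0.14,-2.34) + 0.459·(-0.17,-2.34) = (-0.1538,-2.3400)
  v8: (1-0.459)·(1.85,-2.38) + 0.459·(0.81,-2.01) = (1.3726,-2.2102)
Shoelace sum Σ(x_i·y_{i+1} − x_{i+1}·y_i):
  i=1: 3.1345·2.7076 − 0.3210·-0.1803 = +8.5448 (running +8.5448)
  i=2: 0.3210·2.2695 − -1.2125·2.7076 = +4.0114 (running +12.5562)
  i=3: -1.2125·0.7079 − -2.8604·2.2695 = +5.6334 (running +18.1896)
  i=4: -2.8604·-0.8529 − -2.1399·0.7079 = +3.9545 (running +22.1442)
  i=5: -2.1399·-2.1703 − -0.9395·-0.8529 = +3.8428 (running +25.9870)
  i=6: -0.9395·-2.3400 − -0.1538·-2.1703 = +1.8647 (running +27.8517)
  i=7: -0.1538·-2.2102 − 1.3726·-2.3400 = +3.5518 (running +31.4035)
  i=8: 1.3726·-0.1803 − 3.1345·-2.2102 = +6.6802 (running +38.0838)
Area = |Σ|/2 = |38.0838|/2 = 19.0419

Area at t=0.459: 19.0419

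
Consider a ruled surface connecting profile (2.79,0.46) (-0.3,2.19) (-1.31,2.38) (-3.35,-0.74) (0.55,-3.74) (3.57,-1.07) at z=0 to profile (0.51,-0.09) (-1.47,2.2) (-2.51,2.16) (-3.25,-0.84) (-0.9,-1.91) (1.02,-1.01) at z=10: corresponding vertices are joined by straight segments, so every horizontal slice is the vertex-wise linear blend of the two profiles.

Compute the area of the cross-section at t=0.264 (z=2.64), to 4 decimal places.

Cross-section at t=0.264: each vertex is (1-t)·p0[i] + t·p1[i].
  v1: (1-0.264)·(2.79,0.46) + 0.264·(0.51,-0.09) = (2.1881,0.3148)
  v2: (1-0.264)·(-0.3,2.19) + 0.264·(-1.47,2.2) = (-0.6089,2.1926)
  v3: (1-0.264)·(-1.31,2.38) + 0.264·(-2.51,2.16) = (-1.6268,2.3219)
  v4: (1-0.264)·(-3.35,-0.74) + 0.264·(-3.25,-0.84) = (-3.3236,-0.7664)
  v5: (1-0.264)·(0.55,-3.74) + 0.264·(-0.9,-1.91) = (0.1672,-3.2569)
  v6: (1-0.264)·(3.57,-1.07) + 0.264·(1.02,-1.01) = (2.8968,-1.0542)
Shoelace sum Σ(x_i·y_{i+1} − x_{i+1}·y_i):
  i=1: 2.1881·2.1926 − -0.6089·0.3148 = +4.9893 (running +4.9893)
  i=2: -0.6089·2.3219 − -1.6268·2.1926 = +2.1532 (running +7.1426)
  i=3: -1.6268·-0.7664 − -3.3236·2.3219 = +8.9639 (running +16.1065)
  i=4: -3.3236·-3.2569 − 0.1672·-0.7664 = +10.9527 (running +27.0592)
  i=5: 0.1672·-1.0542 − 2.8968·-3.2569 = +9.2583 (running +36.3175)
  i=6: 2.8968·0.3148 − 2.1881·-1.0542 = +3.2185 (running +39.5360)
Area = |Σ|/2 = |39.5360|/2 = 19.7680

Area at t=0.264: 19.7680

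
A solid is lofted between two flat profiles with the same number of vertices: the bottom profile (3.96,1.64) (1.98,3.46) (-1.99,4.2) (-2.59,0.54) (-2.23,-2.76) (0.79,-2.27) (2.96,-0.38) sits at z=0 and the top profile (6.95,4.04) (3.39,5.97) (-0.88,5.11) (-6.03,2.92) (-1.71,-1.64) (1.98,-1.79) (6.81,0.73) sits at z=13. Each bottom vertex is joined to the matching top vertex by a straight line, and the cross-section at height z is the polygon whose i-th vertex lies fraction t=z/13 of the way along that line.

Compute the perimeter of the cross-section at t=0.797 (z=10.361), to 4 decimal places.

Cross-section at t=0.797: each vertex is (1-t)·p0[i] + t·p1[i].
  v1: (1-0.797)·(3.96,1.64) + 0.797·(6.95,4.04) = (6.3430,3.5528)
  v2: (1-0.797)·(1.98,3.46) + 0.797·(3.39,5.97) = (3.1038,5.4605)
  v3: (1-0.797)·(-1.99,4.2) + 0.797·(-0.88,5.11) = (-1.1053,4.9253)
  v4: (1-0.797)·(-2.59,0.54) + 0.797·(-6.03,2.92) = (-5.3317,2.4369)
  v5: (1-0.797)·(-2.23,-2.76) + 0.797·(-1.71,-1.64) = (-1.8156,-1.8674)
  v6: (1-0.797)·(0.79,-2.27) + 0.797·(1.98,-1.79) = (1.7384,-1.8874)
  v7: (1-0.797)·(2.96,-0.38) + 0.797·(6.81,0.73) = (6.0285,0.5047)
Perimeter = Σ |v_{i+1} − v_i|:
  edge 1→2: √(-3.2393² + 1.9077²) = 3.7593 (running 3.7593)
  edge 2→3: √(-4.2091² + -0.5352²) = 4.2430 (running 8.0022)
  edge 3→4: √(-4.2264² + -2.4884²) = 4.9045 (running 12.9068)
  edge 4→5: √(3.5161² + -4.3042²) = 5.5578 (running 18.4646)
  edge 5→6: √(3.5540² + -0.0201²) = 3.5540 (running 22.0186)
  edge 6→7: √(4.2900² + 2.3921²) = 4.9119 (running 26.9305)
  edge 7→1: √(0.3146² + 3.0481²) = 3.0643 (running 29.9948)
Perimeter = 29.9948

Perimeter at t=0.797: 29.9948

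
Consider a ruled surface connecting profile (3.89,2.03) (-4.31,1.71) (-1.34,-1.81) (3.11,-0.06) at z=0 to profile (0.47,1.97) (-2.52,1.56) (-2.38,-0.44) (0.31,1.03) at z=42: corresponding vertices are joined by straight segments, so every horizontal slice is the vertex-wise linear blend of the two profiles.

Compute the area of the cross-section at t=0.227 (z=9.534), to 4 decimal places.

Cross-section at t=0.227: each vertex is (1-t)·p0[i] + t·p1[i].
  v1: (1-0.227)·(3.89,2.03) + 0.227·(0.47,1.97) = (3.1137,2.0164)
  v2: (1-0.227)·(-4.31,1.71) + 0.227·(-2.52,1.56) = (-3.9037,1.6760)
  v3: (1-0.227)·(-1.34,-1.81) + 0.227·(-2.38,-0.44) = (-1.5761,-1.4990)
  v4: (1-0.227)·(3.11,-0.06) + 0.227·(0.31,1.03) = (2.4744,0.1874)
Shoelace sum Σ(x_i·y_{i+1} − x_{i+1}·y_i):
  i=1: 3.1137·1.6760 − -3.9037·2.0164 = +13.0896 (running +13.0896)
  i=2: -3.9037·-1.4990 − -1.5761·1.6760 = +8.4931 (running +21.5827)
  i=3: -1.5761·0.1874 − 2.4744·-1.4990 = +3.4137 (running +24.9964)
  i=4: 2.4744·2.0164 − 3.1137·0.1874 = +4.4057 (running +29.4022)
Area = |Σ|/2 = |29.4022|/2 = 14.7011

Area at t=0.227: 14.7011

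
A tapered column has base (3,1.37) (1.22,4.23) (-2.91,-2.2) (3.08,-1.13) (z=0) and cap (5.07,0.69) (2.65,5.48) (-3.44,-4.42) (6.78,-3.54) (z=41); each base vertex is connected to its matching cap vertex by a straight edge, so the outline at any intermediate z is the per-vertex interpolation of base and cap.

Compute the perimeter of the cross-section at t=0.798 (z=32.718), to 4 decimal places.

Cross-section at t=0.798: each vertex is (1-t)·p0[i] + t·p1[i].
  v1: (1-0.798)·(3,1.37) + 0.798·(5.07,0.69) = (4.6519,0.8274)
  v2: (1-0.798)·(1.22,4.23) + 0.798·(2.65,5.48) = (2.3611,5.2275)
  v3: (1-0.798)·(-2.91,-2.2) + 0.798·(-3.44,-4.42) = (-3.3329,-3.9716)
  v4: (1-0.798)·(3.08,-1.13) + 0.798·(6.78,-3.54) = (6.0326,-3.0532)
Perimeter = Σ |v_{i+1} − v_i|:
  edge 1→2: √(-2.2907² + 4.4001²) = 4.9607 (running 4.9607)
  edge 2→3: √(-5.6941² + -9.1991²) = 10.8187 (running 15.7795)
  edge 3→4: √(9.3655² + 0.9184²) = 9.4105 (running 25.1899)
  edge 4→1: √(-1.3807² + 3.8805²) = 4.1189 (running 29.3088)
Perimeter = 29.3088

Perimeter at t=0.798: 29.3088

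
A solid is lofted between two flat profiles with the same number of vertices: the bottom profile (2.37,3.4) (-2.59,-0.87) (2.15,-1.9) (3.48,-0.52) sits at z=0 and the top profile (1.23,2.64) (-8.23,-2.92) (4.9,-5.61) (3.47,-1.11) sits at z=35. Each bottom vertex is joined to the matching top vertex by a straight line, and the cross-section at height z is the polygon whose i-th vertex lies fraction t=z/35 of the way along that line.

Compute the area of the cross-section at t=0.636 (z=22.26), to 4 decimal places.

Cross-section at t=0.636: each vertex is (1-t)·p0[i] + t·p1[i].
  v1: (1-0.636)·(2.37,3.4) + 0.636·(1.23,2.64) = (1.6450,2.9166)
  v2: (1-0.636)·(-2.59,-0.87) + 0.636·(-8.23,-2.92) = (-6.1770,-2.1738)
  v3: (1-0.636)·(2.15,-1.9) + 0.636·(4.9,-5.61) = (3.8990,-4.2596)
  v4: (1-0.636)·(3.48,-0.52) + 0.636·(3.47,-1.11) = (3.4736,-0.8952)
Shoelace sum Σ(x_i·y_{i+1} − x_{i+1}·y_i):
  i=1: 1.6450·-2.1738 − -6.1770·2.9166 = +14.4404 (running +14.4404)
  i=2: -6.1770·-4.2596 − 3.8990·-2.1738 = +34.7871 (running +49.2275)
  i=3: 3.8990·-0.8952 − 3.4736·-4.2596 = +11.3056 (running +60.5331)
  i=4: 3.4736·2.9166 − 1.6450·-0.8952 = +11.6040 (running +72.1371)
Area = |Σ|/2 = |72.1371|/2 = 36.0686

Area at t=0.636: 36.0686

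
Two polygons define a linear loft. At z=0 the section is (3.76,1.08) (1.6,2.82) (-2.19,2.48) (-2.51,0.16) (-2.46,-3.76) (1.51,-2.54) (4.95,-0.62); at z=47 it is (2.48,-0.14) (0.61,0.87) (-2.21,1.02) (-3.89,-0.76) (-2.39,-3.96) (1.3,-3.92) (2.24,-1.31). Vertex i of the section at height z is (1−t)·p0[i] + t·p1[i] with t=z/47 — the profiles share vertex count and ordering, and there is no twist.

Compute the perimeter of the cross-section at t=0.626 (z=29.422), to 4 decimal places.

Cross-section at t=0.626: each vertex is (1-t)·p0[i] + t·p1[i].
  v1: (1-0.626)·(3.76,1.08) + 0.626·(2.48,-0.14) = (2.9587,0.3163)
  v2: (1-0.626)·(1.6,2.82) + 0.626·(0.61,0.87) = (0.9803,1.5993)
  v3: (1-0.626)·(-2.19,2.48) + 0.626·(-2.21,1.02) = (-2.2025,1.5660)
  v4: (1-0.626)·(-2.51,0.16) + 0.626·(-3.89,-0.76) = (-3.3739,-0.4159)
  v5: (1-0.626)·(-2.46,-3.76) + 0.626·(-2.39,-3.96) = (-2.4162,-3.8852)
  v6: (1-0.626)·(1.51,-2.54) + 0.626·(1.3,-3.92) = (1.3785,-3.4039)
  v7: (1-0.626)·(4.95,-0.62) + 0.626·(2.24,-1.31) = (3.2535,-1.0519)
Perimeter = Σ |v_{i+1} − v_i|:
  edge 1→2: √(-1.9785² + 1.2830²) = 2.3581 (running 2.3581)
  edge 2→3: √(-3.1828² + -0.0333²) = 3.1830 (running 5.5410)
  edge 3→4: √(-1.1714² + -1.9820²) = 2.3022 (running 7.8432)
  edge 4→5: √(0.9577² + -3.4693²) = 3.5990 (running 11.4423)
  edge 5→6: √(3.7947² + 0.4813²) = 3.8251 (running 15.2674)
  edge 6→7: √(1.8750² + 2.3519²) = 3.0079 (running 18.2753)
  edge 7→1: √(-0.2948² + 1.3682²) = 1.3996 (running 19.6749)
Perimeter = 19.6749

Perimeter at t=0.626: 19.6749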